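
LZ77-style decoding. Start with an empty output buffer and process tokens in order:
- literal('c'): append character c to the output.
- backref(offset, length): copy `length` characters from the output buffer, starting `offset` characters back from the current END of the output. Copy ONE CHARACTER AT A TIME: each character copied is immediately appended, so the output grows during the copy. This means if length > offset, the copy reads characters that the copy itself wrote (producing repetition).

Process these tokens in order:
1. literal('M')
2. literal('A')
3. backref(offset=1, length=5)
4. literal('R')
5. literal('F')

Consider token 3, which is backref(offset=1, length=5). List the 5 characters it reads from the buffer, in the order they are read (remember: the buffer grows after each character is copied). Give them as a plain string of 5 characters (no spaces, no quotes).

Token 1: literal('M'). Output: "M"
Token 2: literal('A'). Output: "MA"
Token 3: backref(off=1, len=5). Buffer before: "MA" (len 2)
  byte 1: read out[1]='A', append. Buffer now: "MAA"
  byte 2: read out[2]='A', append. Buffer now: "MAAA"
  byte 3: read out[3]='A', append. Buffer now: "MAAAA"
  byte 4: read out[4]='A', append. Buffer now: "MAAAAA"
  byte 5: read out[5]='A', append. Buffer now: "MAAAAAA"

Answer: AAAAA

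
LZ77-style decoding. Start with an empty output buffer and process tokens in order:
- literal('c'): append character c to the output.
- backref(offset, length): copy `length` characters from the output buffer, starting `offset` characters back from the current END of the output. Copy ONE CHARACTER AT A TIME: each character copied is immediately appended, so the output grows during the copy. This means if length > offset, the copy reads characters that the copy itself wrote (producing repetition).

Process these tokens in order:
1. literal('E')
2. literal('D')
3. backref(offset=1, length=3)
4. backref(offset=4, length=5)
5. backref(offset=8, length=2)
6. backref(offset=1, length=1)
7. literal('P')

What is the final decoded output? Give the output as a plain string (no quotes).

Token 1: literal('E'). Output: "E"
Token 2: literal('D'). Output: "ED"
Token 3: backref(off=1, len=3) (overlapping!). Copied 'DDD' from pos 1. Output: "EDDDD"
Token 4: backref(off=4, len=5) (overlapping!). Copied 'DDDDD' from pos 1. Output: "EDDDDDDDDD"
Token 5: backref(off=8, len=2). Copied 'DD' from pos 2. Output: "EDDDDDDDDDDD"
Token 6: backref(off=1, len=1). Copied 'D' from pos 11. Output: "EDDDDDDDDDDDD"
Token 7: literal('P'). Output: "EDDDDDDDDDDDDP"

Answer: EDDDDDDDDDDDDP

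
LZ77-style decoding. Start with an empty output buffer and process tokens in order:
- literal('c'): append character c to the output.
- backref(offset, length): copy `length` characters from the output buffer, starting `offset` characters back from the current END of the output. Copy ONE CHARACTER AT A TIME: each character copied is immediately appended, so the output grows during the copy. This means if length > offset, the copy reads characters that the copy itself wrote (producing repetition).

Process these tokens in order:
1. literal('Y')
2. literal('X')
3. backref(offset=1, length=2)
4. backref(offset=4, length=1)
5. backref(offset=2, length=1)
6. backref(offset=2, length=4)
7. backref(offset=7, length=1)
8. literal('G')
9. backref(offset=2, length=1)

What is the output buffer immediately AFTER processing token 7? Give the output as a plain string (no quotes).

Answer: YXXXYXYXYXX

Derivation:
Token 1: literal('Y'). Output: "Y"
Token 2: literal('X'). Output: "YX"
Token 3: backref(off=1, len=2) (overlapping!). Copied 'XX' from pos 1. Output: "YXXX"
Token 4: backref(off=4, len=1). Copied 'Y' from pos 0. Output: "YXXXY"
Token 5: backref(off=2, len=1). Copied 'X' from pos 3. Output: "YXXXYX"
Token 6: backref(off=2, len=4) (overlapping!). Copied 'YXYX' from pos 4. Output: "YXXXYXYXYX"
Token 7: backref(off=7, len=1). Copied 'X' from pos 3. Output: "YXXXYXYXYXX"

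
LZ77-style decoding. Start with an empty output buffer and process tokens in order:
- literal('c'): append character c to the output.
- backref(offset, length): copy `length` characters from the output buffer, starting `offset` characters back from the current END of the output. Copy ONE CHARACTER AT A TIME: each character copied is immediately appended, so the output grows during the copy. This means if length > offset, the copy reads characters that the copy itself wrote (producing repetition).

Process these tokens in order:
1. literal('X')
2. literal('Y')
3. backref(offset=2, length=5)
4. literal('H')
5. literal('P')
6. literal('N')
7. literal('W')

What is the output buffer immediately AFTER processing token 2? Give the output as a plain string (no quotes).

Answer: XY

Derivation:
Token 1: literal('X'). Output: "X"
Token 2: literal('Y'). Output: "XY"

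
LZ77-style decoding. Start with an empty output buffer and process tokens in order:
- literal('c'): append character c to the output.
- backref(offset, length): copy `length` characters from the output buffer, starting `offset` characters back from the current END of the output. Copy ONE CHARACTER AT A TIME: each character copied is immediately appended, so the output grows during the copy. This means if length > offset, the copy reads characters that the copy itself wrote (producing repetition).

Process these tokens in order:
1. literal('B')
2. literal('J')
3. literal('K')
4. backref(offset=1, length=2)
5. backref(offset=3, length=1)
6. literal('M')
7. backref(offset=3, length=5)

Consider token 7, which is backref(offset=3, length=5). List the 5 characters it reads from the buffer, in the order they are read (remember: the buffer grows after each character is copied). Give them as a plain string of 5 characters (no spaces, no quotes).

Token 1: literal('B'). Output: "B"
Token 2: literal('J'). Output: "BJ"
Token 3: literal('K'). Output: "BJK"
Token 4: backref(off=1, len=2) (overlapping!). Copied 'KK' from pos 2. Output: "BJKKK"
Token 5: backref(off=3, len=1). Copied 'K' from pos 2. Output: "BJKKKK"
Token 6: literal('M'). Output: "BJKKKKM"
Token 7: backref(off=3, len=5). Buffer before: "BJKKKKM" (len 7)
  byte 1: read out[4]='K', append. Buffer now: "BJKKKKMK"
  byte 2: read out[5]='K', append. Buffer now: "BJKKKKMKK"
  byte 3: read out[6]='M', append. Buffer now: "BJKKKKMKKM"
  byte 4: read out[7]='K', append. Buffer now: "BJKKKKMKKMK"
  byte 5: read out[8]='K', append. Buffer now: "BJKKKKMKKMKK"

Answer: KKMKK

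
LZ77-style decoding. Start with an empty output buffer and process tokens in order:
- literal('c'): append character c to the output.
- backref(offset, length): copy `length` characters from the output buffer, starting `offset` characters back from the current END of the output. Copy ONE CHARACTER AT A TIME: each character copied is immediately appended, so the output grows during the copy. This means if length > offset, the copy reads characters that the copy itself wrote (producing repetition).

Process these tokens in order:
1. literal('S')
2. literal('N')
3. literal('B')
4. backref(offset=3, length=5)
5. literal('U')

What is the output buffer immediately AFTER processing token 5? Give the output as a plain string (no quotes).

Token 1: literal('S'). Output: "S"
Token 2: literal('N'). Output: "SN"
Token 3: literal('B'). Output: "SNB"
Token 4: backref(off=3, len=5) (overlapping!). Copied 'SNBSN' from pos 0. Output: "SNBSNBSN"
Token 5: literal('U'). Output: "SNBSNBSNU"

Answer: SNBSNBSNU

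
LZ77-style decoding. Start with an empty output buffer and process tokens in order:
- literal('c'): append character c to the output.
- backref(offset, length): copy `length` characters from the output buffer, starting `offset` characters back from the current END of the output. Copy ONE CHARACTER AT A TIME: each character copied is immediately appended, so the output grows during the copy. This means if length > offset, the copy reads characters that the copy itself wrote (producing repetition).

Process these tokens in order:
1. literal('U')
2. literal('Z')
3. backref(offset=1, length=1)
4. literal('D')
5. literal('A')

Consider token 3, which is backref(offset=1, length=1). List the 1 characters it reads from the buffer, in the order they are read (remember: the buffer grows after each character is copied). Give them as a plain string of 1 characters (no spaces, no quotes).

Token 1: literal('U'). Output: "U"
Token 2: literal('Z'). Output: "UZ"
Token 3: backref(off=1, len=1). Buffer before: "UZ" (len 2)
  byte 1: read out[1]='Z', append. Buffer now: "UZZ"

Answer: Z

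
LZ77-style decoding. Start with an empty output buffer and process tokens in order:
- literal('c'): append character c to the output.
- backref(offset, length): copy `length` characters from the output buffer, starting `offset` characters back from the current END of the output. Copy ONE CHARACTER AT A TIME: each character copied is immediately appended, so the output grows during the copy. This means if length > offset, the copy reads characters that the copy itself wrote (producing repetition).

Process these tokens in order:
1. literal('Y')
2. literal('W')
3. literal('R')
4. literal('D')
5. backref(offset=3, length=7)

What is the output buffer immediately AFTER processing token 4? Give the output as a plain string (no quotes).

Token 1: literal('Y'). Output: "Y"
Token 2: literal('W'). Output: "YW"
Token 3: literal('R'). Output: "YWR"
Token 4: literal('D'). Output: "YWRD"

Answer: YWRD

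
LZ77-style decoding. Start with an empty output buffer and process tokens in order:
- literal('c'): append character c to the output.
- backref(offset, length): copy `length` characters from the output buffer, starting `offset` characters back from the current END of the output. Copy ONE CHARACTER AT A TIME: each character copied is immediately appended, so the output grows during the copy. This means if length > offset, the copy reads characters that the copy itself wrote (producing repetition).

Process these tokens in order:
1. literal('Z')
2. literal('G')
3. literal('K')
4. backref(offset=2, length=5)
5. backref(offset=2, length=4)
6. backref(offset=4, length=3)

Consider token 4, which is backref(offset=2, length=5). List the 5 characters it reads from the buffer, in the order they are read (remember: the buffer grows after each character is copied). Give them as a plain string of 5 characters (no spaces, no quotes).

Answer: GKGKG

Derivation:
Token 1: literal('Z'). Output: "Z"
Token 2: literal('G'). Output: "ZG"
Token 3: literal('K'). Output: "ZGK"
Token 4: backref(off=2, len=5). Buffer before: "ZGK" (len 3)
  byte 1: read out[1]='G', append. Buffer now: "ZGKG"
  byte 2: read out[2]='K', append. Buffer now: "ZGKGK"
  byte 3: read out[3]='G', append. Buffer now: "ZGKGKG"
  byte 4: read out[4]='K', append. Buffer now: "ZGKGKGK"
  byte 5: read out[5]='G', append. Buffer now: "ZGKGKGKG"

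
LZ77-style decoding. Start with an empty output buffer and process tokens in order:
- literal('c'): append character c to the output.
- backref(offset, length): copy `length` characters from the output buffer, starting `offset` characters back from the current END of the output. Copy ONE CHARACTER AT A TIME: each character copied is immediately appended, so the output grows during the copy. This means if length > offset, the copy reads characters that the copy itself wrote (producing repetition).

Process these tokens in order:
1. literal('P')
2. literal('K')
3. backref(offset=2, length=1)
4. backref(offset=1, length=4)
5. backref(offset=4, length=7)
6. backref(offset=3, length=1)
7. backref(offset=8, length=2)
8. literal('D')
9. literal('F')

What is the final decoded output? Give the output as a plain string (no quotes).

Token 1: literal('P'). Output: "P"
Token 2: literal('K'). Output: "PK"
Token 3: backref(off=2, len=1). Copied 'P' from pos 0. Output: "PKP"
Token 4: backref(off=1, len=4) (overlapping!). Copied 'PPPP' from pos 2. Output: "PKPPPPP"
Token 5: backref(off=4, len=7) (overlapping!). Copied 'PPPPPPP' from pos 3. Output: "PKPPPPPPPPPPPP"
Token 6: backref(off=3, len=1). Copied 'P' from pos 11. Output: "PKPPPPPPPPPPPPP"
Token 7: backref(off=8, len=2). Copied 'PP' from pos 7. Output: "PKPPPPPPPPPPPPPPP"
Token 8: literal('D'). Output: "PKPPPPPPPPPPPPPPPD"
Token 9: literal('F'). Output: "PKPPPPPPPPPPPPPPPDF"

Answer: PKPPPPPPPPPPPPPPPDF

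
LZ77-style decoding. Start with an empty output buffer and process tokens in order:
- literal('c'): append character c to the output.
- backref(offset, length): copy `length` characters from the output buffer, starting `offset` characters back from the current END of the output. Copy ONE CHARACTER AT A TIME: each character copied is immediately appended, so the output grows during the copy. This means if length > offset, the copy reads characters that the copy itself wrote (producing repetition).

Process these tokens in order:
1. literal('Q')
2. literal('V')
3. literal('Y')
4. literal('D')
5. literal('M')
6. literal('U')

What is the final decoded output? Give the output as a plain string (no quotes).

Token 1: literal('Q'). Output: "Q"
Token 2: literal('V'). Output: "QV"
Token 3: literal('Y'). Output: "QVY"
Token 4: literal('D'). Output: "QVYD"
Token 5: literal('M'). Output: "QVYDM"
Token 6: literal('U'). Output: "QVYDMU"

Answer: QVYDMU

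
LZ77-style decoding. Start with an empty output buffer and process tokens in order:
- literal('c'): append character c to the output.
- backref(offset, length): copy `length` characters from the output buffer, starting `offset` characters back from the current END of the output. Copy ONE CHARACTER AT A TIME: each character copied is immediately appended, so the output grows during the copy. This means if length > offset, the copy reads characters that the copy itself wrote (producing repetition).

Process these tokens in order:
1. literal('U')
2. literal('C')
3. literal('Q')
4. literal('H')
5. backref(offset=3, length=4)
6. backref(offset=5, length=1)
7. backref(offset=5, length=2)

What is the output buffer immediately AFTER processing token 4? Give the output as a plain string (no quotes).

Answer: UCQH

Derivation:
Token 1: literal('U'). Output: "U"
Token 2: literal('C'). Output: "UC"
Token 3: literal('Q'). Output: "UCQ"
Token 4: literal('H'). Output: "UCQH"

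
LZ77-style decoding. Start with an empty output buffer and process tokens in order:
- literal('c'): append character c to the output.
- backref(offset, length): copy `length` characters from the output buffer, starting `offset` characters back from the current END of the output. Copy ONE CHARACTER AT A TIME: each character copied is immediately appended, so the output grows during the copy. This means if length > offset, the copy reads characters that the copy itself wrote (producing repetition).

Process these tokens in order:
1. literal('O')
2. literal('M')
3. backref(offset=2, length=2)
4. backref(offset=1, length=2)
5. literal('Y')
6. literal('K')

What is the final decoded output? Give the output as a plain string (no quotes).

Answer: OMOMMMYK

Derivation:
Token 1: literal('O'). Output: "O"
Token 2: literal('M'). Output: "OM"
Token 3: backref(off=2, len=2). Copied 'OM' from pos 0. Output: "OMOM"
Token 4: backref(off=1, len=2) (overlapping!). Copied 'MM' from pos 3. Output: "OMOMMM"
Token 5: literal('Y'). Output: "OMOMMMY"
Token 6: literal('K'). Output: "OMOMMMYK"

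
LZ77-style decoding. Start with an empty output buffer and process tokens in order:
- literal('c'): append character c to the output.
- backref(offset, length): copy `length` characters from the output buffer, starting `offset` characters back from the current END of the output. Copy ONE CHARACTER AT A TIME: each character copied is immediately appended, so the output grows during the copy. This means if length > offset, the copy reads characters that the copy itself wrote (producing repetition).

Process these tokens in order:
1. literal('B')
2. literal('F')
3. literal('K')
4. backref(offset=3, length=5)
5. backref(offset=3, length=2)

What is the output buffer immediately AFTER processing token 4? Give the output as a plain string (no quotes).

Answer: BFKBFKBF

Derivation:
Token 1: literal('B'). Output: "B"
Token 2: literal('F'). Output: "BF"
Token 3: literal('K'). Output: "BFK"
Token 4: backref(off=3, len=5) (overlapping!). Copied 'BFKBF' from pos 0. Output: "BFKBFKBF"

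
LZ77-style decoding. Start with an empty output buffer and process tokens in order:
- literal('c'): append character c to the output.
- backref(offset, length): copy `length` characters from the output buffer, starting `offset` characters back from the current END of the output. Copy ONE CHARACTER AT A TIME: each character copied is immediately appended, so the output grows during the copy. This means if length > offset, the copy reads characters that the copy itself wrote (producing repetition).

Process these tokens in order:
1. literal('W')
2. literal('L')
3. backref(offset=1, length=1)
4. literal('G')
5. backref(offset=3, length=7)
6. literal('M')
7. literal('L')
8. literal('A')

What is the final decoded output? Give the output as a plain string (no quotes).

Token 1: literal('W'). Output: "W"
Token 2: literal('L'). Output: "WL"
Token 3: backref(off=1, len=1). Copied 'L' from pos 1. Output: "WLL"
Token 4: literal('G'). Output: "WLLG"
Token 5: backref(off=3, len=7) (overlapping!). Copied 'LLGLLGL' from pos 1. Output: "WLLGLLGLLGL"
Token 6: literal('M'). Output: "WLLGLLGLLGLM"
Token 7: literal('L'). Output: "WLLGLLGLLGLML"
Token 8: literal('A'). Output: "WLLGLLGLLGLMLA"

Answer: WLLGLLGLLGLMLA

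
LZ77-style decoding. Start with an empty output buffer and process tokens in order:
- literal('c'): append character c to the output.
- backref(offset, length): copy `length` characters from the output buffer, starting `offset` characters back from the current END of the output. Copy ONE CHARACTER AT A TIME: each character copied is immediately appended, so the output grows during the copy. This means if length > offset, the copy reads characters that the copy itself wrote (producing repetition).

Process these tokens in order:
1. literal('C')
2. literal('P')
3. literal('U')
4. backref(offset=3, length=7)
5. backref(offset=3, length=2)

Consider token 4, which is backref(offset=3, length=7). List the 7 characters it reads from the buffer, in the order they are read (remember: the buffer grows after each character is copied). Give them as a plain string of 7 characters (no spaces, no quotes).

Answer: CPUCPUC

Derivation:
Token 1: literal('C'). Output: "C"
Token 2: literal('P'). Output: "CP"
Token 3: literal('U'). Output: "CPU"
Token 4: backref(off=3, len=7). Buffer before: "CPU" (len 3)
  byte 1: read out[0]='C', append. Buffer now: "CPUC"
  byte 2: read out[1]='P', append. Buffer now: "CPUCP"
  byte 3: read out[2]='U', append. Buffer now: "CPUCPU"
  byte 4: read out[3]='C', append. Buffer now: "CPUCPUC"
  byte 5: read out[4]='P', append. Buffer now: "CPUCPUCP"
  byte 6: read out[5]='U', append. Buffer now: "CPUCPUCPU"
  byte 7: read out[6]='C', append. Buffer now: "CPUCPUCPUC"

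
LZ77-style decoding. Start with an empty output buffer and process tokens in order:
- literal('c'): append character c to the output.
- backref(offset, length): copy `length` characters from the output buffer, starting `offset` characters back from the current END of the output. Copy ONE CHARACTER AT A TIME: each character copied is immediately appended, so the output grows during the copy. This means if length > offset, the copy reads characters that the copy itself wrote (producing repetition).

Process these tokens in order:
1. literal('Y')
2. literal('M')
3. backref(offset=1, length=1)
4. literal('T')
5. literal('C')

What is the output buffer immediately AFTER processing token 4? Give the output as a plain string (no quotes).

Token 1: literal('Y'). Output: "Y"
Token 2: literal('M'). Output: "YM"
Token 3: backref(off=1, len=1). Copied 'M' from pos 1. Output: "YMM"
Token 4: literal('T'). Output: "YMMT"

Answer: YMMT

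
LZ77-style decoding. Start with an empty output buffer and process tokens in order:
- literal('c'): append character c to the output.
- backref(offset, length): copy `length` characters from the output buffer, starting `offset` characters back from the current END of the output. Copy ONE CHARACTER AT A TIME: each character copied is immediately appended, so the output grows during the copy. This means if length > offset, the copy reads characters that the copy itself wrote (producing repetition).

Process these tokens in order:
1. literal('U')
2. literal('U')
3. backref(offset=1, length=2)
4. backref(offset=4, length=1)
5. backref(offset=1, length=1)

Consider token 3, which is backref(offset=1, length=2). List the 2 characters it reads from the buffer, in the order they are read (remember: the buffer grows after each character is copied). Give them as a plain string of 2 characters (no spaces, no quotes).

Answer: UU

Derivation:
Token 1: literal('U'). Output: "U"
Token 2: literal('U'). Output: "UU"
Token 3: backref(off=1, len=2). Buffer before: "UU" (len 2)
  byte 1: read out[1]='U', append. Buffer now: "UUU"
  byte 2: read out[2]='U', append. Buffer now: "UUUU"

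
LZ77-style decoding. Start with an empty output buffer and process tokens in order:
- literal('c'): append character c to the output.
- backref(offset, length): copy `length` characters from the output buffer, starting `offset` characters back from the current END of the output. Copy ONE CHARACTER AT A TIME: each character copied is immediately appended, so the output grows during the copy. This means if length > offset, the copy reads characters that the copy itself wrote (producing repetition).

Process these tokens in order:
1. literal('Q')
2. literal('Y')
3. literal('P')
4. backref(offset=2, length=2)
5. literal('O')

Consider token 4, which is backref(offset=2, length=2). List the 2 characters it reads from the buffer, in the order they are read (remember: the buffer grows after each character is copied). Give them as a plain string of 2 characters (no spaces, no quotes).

Token 1: literal('Q'). Output: "Q"
Token 2: literal('Y'). Output: "QY"
Token 3: literal('P'). Output: "QYP"
Token 4: backref(off=2, len=2). Buffer before: "QYP" (len 3)
  byte 1: read out[1]='Y', append. Buffer now: "QYPY"
  byte 2: read out[2]='P', append. Buffer now: "QYPYP"

Answer: YP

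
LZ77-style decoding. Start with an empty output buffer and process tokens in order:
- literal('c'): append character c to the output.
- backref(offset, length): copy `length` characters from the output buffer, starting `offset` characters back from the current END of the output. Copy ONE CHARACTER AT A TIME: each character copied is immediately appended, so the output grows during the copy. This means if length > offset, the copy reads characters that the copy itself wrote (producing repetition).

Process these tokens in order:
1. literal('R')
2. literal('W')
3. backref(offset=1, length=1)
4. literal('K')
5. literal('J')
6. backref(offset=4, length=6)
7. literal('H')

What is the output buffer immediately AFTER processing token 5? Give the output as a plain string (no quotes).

Token 1: literal('R'). Output: "R"
Token 2: literal('W'). Output: "RW"
Token 3: backref(off=1, len=1). Copied 'W' from pos 1. Output: "RWW"
Token 4: literal('K'). Output: "RWWK"
Token 5: literal('J'). Output: "RWWKJ"

Answer: RWWKJ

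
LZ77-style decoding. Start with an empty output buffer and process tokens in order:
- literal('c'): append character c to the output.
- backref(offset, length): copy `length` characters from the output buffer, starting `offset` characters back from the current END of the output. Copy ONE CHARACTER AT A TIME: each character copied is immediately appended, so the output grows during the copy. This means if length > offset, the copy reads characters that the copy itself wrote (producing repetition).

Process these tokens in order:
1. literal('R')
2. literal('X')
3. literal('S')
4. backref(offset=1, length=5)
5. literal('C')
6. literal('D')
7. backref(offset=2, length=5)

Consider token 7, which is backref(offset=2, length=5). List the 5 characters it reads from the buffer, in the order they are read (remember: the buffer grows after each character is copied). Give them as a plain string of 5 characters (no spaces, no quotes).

Token 1: literal('R'). Output: "R"
Token 2: literal('X'). Output: "RX"
Token 3: literal('S'). Output: "RXS"
Token 4: backref(off=1, len=5) (overlapping!). Copied 'SSSSS' from pos 2. Output: "RXSSSSSS"
Token 5: literal('C'). Output: "RXSSSSSSC"
Token 6: literal('D'). Output: "RXSSSSSSCD"
Token 7: backref(off=2, len=5). Buffer before: "RXSSSSSSCD" (len 10)
  byte 1: read out[8]='C', append. Buffer now: "RXSSSSSSCDC"
  byte 2: read out[9]='D', append. Buffer now: "RXSSSSSSCDCD"
  byte 3: read out[10]='C', append. Buffer now: "RXSSSSSSCDCDC"
  byte 4: read out[11]='D', append. Buffer now: "RXSSSSSSCDCDCD"
  byte 5: read out[12]='C', append. Buffer now: "RXSSSSSSCDCDCDC"

Answer: CDCDC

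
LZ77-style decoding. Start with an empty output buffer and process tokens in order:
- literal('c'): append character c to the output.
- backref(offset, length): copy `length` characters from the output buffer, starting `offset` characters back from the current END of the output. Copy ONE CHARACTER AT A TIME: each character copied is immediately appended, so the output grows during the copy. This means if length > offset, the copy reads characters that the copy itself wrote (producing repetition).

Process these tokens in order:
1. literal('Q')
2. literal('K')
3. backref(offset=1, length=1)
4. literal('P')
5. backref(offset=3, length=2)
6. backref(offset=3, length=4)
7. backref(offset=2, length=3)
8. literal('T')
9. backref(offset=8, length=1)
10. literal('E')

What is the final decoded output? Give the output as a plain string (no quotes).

Token 1: literal('Q'). Output: "Q"
Token 2: literal('K'). Output: "QK"
Token 3: backref(off=1, len=1). Copied 'K' from pos 1. Output: "QKK"
Token 4: literal('P'). Output: "QKKP"
Token 5: backref(off=3, len=2). Copied 'KK' from pos 1. Output: "QKKPKK"
Token 6: backref(off=3, len=4) (overlapping!). Copied 'PKKP' from pos 3. Output: "QKKPKKPKKP"
Token 7: backref(off=2, len=3) (overlapping!). Copied 'KPK' from pos 8. Output: "QKKPKKPKKPKPK"
Token 8: literal('T'). Output: "QKKPKKPKKPKPKT"
Token 9: backref(off=8, len=1). Copied 'P' from pos 6. Output: "QKKPKKPKKPKPKTP"
Token 10: literal('E'). Output: "QKKPKKPKKPKPKTPE"

Answer: QKKPKKPKKPKPKTPE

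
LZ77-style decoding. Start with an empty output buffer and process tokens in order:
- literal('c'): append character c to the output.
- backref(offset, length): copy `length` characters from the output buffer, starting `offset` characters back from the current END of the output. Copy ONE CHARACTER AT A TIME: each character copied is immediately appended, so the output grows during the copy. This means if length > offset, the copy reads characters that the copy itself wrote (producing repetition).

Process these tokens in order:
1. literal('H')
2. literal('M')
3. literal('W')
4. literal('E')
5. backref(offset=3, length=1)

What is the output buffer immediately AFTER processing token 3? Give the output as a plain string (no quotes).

Token 1: literal('H'). Output: "H"
Token 2: literal('M'). Output: "HM"
Token 3: literal('W'). Output: "HMW"

Answer: HMW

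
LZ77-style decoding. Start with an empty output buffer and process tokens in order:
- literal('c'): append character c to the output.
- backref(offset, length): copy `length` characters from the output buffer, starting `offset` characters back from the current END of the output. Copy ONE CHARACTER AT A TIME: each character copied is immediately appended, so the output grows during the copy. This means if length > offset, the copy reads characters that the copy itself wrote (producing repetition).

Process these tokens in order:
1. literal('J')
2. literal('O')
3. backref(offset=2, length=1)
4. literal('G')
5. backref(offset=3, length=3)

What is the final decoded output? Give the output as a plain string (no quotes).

Answer: JOJGOJG

Derivation:
Token 1: literal('J'). Output: "J"
Token 2: literal('O'). Output: "JO"
Token 3: backref(off=2, len=1). Copied 'J' from pos 0. Output: "JOJ"
Token 4: literal('G'). Output: "JOJG"
Token 5: backref(off=3, len=3). Copied 'OJG' from pos 1. Output: "JOJGOJG"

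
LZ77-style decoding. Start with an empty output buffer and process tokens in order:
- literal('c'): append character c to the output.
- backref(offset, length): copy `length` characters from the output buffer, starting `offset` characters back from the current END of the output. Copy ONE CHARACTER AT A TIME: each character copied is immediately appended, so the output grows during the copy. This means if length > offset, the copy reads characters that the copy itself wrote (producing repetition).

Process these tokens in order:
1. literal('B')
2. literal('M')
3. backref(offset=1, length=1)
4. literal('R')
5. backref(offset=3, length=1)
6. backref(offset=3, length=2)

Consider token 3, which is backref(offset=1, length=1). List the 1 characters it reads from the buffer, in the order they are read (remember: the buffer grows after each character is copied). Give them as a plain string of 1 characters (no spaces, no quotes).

Answer: M

Derivation:
Token 1: literal('B'). Output: "B"
Token 2: literal('M'). Output: "BM"
Token 3: backref(off=1, len=1). Buffer before: "BM" (len 2)
  byte 1: read out[1]='M', append. Buffer now: "BMM"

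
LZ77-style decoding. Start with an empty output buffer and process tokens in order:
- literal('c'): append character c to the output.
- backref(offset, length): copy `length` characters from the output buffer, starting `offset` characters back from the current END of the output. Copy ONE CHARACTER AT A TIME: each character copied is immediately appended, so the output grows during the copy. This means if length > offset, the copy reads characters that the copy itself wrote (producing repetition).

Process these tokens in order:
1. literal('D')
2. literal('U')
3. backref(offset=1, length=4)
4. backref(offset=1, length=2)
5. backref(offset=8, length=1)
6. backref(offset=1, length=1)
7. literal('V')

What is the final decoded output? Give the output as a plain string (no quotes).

Token 1: literal('D'). Output: "D"
Token 2: literal('U'). Output: "DU"
Token 3: backref(off=1, len=4) (overlapping!). Copied 'UUUU' from pos 1. Output: "DUUUUU"
Token 4: backref(off=1, len=2) (overlapping!). Copied 'UU' from pos 5. Output: "DUUUUUUU"
Token 5: backref(off=8, len=1). Copied 'D' from pos 0. Output: "DUUUUUUUD"
Token 6: backref(off=1, len=1). Copied 'D' from pos 8. Output: "DUUUUUUUDD"
Token 7: literal('V'). Output: "DUUUUUUUDDV"

Answer: DUUUUUUUDDV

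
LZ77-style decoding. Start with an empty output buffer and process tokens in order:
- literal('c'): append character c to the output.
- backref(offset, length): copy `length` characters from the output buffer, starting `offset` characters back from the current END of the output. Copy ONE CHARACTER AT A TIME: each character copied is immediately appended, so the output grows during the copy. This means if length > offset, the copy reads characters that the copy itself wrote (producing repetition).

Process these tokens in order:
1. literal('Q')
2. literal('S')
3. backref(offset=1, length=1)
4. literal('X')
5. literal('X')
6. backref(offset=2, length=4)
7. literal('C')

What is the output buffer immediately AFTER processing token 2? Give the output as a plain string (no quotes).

Answer: QS

Derivation:
Token 1: literal('Q'). Output: "Q"
Token 2: literal('S'). Output: "QS"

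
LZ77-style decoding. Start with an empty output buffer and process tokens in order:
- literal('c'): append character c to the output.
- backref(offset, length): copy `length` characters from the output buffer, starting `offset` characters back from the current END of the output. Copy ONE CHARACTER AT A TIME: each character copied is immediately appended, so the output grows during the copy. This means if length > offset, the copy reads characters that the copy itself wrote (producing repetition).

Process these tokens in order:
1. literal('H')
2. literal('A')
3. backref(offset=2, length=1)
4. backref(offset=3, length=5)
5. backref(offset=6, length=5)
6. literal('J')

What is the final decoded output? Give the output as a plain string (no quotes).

Token 1: literal('H'). Output: "H"
Token 2: literal('A'). Output: "HA"
Token 3: backref(off=2, len=1). Copied 'H' from pos 0. Output: "HAH"
Token 4: backref(off=3, len=5) (overlapping!). Copied 'HAHHA' from pos 0. Output: "HAHHAHHA"
Token 5: backref(off=6, len=5). Copied 'HHAHH' from pos 2. Output: "HAHHAHHAHHAHH"
Token 6: literal('J'). Output: "HAHHAHHAHHAHHJ"

Answer: HAHHAHHAHHAHHJ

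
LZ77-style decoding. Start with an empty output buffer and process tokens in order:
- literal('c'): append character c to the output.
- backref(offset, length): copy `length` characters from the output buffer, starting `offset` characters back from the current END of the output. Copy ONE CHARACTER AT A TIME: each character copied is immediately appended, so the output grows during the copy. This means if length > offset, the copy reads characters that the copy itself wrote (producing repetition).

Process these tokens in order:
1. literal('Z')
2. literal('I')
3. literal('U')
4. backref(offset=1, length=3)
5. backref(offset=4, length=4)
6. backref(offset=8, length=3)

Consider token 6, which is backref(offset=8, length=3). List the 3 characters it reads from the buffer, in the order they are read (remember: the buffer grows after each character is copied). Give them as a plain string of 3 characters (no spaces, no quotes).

Answer: UUU

Derivation:
Token 1: literal('Z'). Output: "Z"
Token 2: literal('I'). Output: "ZI"
Token 3: literal('U'). Output: "ZIU"
Token 4: backref(off=1, len=3) (overlapping!). Copied 'UUU' from pos 2. Output: "ZIUUUU"
Token 5: backref(off=4, len=4). Copied 'UUUU' from pos 2. Output: "ZIUUUUUUUU"
Token 6: backref(off=8, len=3). Buffer before: "ZIUUUUUUUU" (len 10)
  byte 1: read out[2]='U', append. Buffer now: "ZIUUUUUUUUU"
  byte 2: read out[3]='U', append. Buffer now: "ZIUUUUUUUUUU"
  byte 3: read out[4]='U', append. Buffer now: "ZIUUUUUUUUUUU"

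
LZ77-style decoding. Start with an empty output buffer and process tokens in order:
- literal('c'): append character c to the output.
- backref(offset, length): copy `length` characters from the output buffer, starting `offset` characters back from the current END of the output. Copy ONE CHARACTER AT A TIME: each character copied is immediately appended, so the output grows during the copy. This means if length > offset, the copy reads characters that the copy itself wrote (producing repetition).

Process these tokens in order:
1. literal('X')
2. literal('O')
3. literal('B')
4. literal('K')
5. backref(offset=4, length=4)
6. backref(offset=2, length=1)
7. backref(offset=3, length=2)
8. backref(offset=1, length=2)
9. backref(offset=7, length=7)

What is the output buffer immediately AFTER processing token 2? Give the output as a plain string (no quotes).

Token 1: literal('X'). Output: "X"
Token 2: literal('O'). Output: "XO"

Answer: XO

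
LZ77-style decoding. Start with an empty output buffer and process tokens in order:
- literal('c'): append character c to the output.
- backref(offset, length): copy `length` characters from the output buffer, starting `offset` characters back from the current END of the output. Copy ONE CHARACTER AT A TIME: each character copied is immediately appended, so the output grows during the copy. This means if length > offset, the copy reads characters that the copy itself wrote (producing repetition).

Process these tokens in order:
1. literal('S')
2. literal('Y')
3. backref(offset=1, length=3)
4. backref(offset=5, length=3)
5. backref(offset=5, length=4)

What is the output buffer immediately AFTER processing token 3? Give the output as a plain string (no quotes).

Answer: SYYYY

Derivation:
Token 1: literal('S'). Output: "S"
Token 2: literal('Y'). Output: "SY"
Token 3: backref(off=1, len=3) (overlapping!). Copied 'YYY' from pos 1. Output: "SYYYY"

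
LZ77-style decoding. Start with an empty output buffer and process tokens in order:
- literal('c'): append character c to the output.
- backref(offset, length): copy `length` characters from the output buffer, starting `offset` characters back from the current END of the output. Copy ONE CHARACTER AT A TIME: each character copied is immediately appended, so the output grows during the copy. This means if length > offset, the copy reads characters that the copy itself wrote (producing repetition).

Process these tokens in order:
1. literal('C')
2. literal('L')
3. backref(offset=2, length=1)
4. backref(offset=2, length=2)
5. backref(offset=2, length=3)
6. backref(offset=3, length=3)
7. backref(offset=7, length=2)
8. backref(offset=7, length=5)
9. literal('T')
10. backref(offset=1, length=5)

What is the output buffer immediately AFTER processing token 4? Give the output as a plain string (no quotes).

Token 1: literal('C'). Output: "C"
Token 2: literal('L'). Output: "CL"
Token 3: backref(off=2, len=1). Copied 'C' from pos 0. Output: "CLC"
Token 4: backref(off=2, len=2). Copied 'LC' from pos 1. Output: "CLCLC"

Answer: CLCLC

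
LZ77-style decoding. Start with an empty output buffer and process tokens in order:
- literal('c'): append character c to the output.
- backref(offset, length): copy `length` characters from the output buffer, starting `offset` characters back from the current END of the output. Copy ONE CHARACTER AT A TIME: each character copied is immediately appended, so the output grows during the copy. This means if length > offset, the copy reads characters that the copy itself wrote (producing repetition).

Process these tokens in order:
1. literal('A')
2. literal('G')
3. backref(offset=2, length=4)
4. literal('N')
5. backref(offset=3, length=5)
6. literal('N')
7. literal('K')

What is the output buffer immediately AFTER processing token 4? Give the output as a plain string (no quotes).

Token 1: literal('A'). Output: "A"
Token 2: literal('G'). Output: "AG"
Token 3: backref(off=2, len=4) (overlapping!). Copied 'AGAG' from pos 0. Output: "AGAGAG"
Token 4: literal('N'). Output: "AGAGAGN"

Answer: AGAGAGN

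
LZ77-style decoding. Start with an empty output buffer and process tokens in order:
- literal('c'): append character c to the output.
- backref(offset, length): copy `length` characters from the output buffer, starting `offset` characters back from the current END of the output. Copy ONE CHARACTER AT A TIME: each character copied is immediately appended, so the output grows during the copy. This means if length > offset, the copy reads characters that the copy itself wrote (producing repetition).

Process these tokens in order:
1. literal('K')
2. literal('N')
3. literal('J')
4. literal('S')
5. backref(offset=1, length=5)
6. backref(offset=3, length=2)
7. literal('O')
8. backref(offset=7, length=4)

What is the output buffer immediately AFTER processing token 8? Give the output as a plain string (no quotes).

Token 1: literal('K'). Output: "K"
Token 2: literal('N'). Output: "KN"
Token 3: literal('J'). Output: "KNJ"
Token 4: literal('S'). Output: "KNJS"
Token 5: backref(off=1, len=5) (overlapping!). Copied 'SSSSS' from pos 3. Output: "KNJSSSSSS"
Token 6: backref(off=3, len=2). Copied 'SS' from pos 6. Output: "KNJSSSSSSSS"
Token 7: literal('O'). Output: "KNJSSSSSSSSO"
Token 8: backref(off=7, len=4). Copied 'SSSS' from pos 5. Output: "KNJSSSSSSSSOSSSS"

Answer: KNJSSSSSSSSOSSSS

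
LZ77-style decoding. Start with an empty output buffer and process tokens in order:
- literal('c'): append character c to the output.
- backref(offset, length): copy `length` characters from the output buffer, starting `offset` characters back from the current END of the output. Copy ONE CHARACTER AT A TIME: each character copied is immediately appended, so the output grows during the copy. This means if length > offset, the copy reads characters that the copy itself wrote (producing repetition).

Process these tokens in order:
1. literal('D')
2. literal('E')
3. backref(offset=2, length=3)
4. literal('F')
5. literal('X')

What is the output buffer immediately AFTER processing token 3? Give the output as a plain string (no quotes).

Token 1: literal('D'). Output: "D"
Token 2: literal('E'). Output: "DE"
Token 3: backref(off=2, len=3) (overlapping!). Copied 'DED' from pos 0. Output: "DEDED"

Answer: DEDED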